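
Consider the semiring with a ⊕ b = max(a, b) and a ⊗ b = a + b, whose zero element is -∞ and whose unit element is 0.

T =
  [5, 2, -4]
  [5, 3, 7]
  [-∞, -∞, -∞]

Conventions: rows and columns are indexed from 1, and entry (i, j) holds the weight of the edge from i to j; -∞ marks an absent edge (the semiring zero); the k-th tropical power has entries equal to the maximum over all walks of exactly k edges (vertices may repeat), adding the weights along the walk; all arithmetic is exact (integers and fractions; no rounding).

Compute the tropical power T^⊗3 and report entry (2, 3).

T^⊗2:
  [10, 7, 9]
  [10, 7, 10]
  [-∞, -∞, -∞]
T^⊗3:
  [15, 12, 14]
  [15, 12, 14]
  [-∞, -∞, -∞]
Key observation: the optimum is the walk 2->1->2->3, with weight 5 + 2 + 7 = 14.
Optimal value attained by: walk 2->1->2->3.
Answer: (T^⊗3)[2][3] = 14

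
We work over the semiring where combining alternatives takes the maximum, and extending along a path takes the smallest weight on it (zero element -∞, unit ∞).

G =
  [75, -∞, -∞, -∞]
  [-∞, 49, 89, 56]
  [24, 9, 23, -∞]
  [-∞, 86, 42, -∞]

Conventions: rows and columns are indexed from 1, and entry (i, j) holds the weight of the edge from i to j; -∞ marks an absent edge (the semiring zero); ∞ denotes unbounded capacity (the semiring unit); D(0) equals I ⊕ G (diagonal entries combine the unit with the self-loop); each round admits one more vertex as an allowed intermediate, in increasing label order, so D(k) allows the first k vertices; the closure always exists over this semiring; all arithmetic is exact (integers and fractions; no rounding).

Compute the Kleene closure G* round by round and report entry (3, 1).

D(0):
  [∞, -∞, -∞, -∞]
  [-∞, ∞, 89, 56]
  [24, 9, ∞, -∞]
  [-∞, 86, 42, ∞]
D(1):
  [∞, -∞, -∞, -∞]
  [-∞, ∞, 89, 56]
  [24, 9, ∞, -∞]
  [-∞, 86, 42, ∞]
D(2):
  [∞, -∞, -∞, -∞]
  [-∞, ∞, 89, 56]
  [24, 9, ∞, 9]
  [-∞, 86, 86, ∞]
D(3):
  [∞, -∞, -∞, -∞]
  [24, ∞, 89, 56]
  [24, 9, ∞, 9]
  [24, 86, 86, ∞]
D(4):
  [∞, -∞, -∞, -∞]
  [24, ∞, 89, 56]
  [24, 9, ∞, 9]
  [24, 86, 86, ∞]
Answer: G*[3][1] = 24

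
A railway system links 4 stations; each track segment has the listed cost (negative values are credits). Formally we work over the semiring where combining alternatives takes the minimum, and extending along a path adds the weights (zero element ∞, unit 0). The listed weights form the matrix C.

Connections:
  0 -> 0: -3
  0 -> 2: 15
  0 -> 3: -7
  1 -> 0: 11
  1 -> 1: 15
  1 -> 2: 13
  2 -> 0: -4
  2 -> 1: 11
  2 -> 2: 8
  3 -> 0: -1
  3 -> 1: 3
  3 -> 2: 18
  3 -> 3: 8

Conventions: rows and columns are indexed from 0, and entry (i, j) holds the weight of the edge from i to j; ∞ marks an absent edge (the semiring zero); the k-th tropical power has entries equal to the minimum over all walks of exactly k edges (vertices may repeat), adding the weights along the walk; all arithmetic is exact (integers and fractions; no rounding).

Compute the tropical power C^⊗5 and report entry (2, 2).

C^⊗2:
  [-8, -4, 11, -10]
  [8, 24, 21, 4]
  [-7, 19, 11, -11]
  [-4, 11, 14, -8]
C^⊗3:
  [-11, -7, 7, -15]
  [3, 7, 22, 1]
  [-12, -8, 7, -14]
  [-9, -5, 10, -11]
C^⊗4:
  [-16, -12, 3, -18]
  [0, 4, 18, -4]
  [-15, -11, 3, -19]
  [-12, -8, 6, -16]
C^⊗5:
  [-19, -15, -1, -23]
  [-5, -1, 14, -7]
  [-20, -16, -1, -22]
  [-17, -13, 2, -19]
Key observation: the optimum is the walk 2->0->3->0->3->2, with weight (-4) + (-7) + (-1) + (-7) + 18 = -1.
Optimal value attained by: walk 2->0->3->0->3->2.
Answer: (C^⊗5)[2][2] = -1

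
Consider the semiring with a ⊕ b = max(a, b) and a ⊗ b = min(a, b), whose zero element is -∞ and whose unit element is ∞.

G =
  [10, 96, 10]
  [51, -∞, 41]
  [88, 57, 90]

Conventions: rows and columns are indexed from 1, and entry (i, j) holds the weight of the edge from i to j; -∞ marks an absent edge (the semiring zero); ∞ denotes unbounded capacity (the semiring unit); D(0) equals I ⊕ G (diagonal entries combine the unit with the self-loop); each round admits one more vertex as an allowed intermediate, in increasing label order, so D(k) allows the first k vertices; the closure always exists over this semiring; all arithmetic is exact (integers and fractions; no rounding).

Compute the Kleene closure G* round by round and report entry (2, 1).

D(0):
  [∞, 96, 10]
  [51, ∞, 41]
  [88, 57, ∞]
D(1):
  [∞, 96, 10]
  [51, ∞, 41]
  [88, 88, ∞]
D(2):
  [∞, 96, 41]
  [51, ∞, 41]
  [88, 88, ∞]
D(3):
  [∞, 96, 41]
  [51, ∞, 41]
  [88, 88, ∞]
Answer: G*[2][1] = 51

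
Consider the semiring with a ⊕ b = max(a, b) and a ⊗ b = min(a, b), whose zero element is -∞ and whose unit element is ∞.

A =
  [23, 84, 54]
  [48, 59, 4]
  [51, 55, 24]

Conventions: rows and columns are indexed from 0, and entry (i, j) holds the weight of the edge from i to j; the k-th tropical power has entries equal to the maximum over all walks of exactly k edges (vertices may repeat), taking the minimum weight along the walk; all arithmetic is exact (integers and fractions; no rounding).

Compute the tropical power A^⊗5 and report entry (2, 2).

A^⊗2:
  [51, 59, 24]
  [48, 59, 48]
  [48, 55, 51]
A^⊗3:
  [48, 59, 51]
  [48, 59, 48]
  [51, 55, 48]
A^⊗4:
  [51, 59, 48]
  [48, 59, 48]
  [48, 55, 51]
A^⊗5:
  [48, 59, 51]
  [48, 59, 48]
  [51, 55, 48]
Key observation: the optimum is the walk 2->0->1->1->0->2, with weight 51 min 84 min 59 min 48 min 54 = 48.
Optimal value attained by: walk 2->0->1->1->0->2.
Answer: (A^⊗5)[2][2] = 48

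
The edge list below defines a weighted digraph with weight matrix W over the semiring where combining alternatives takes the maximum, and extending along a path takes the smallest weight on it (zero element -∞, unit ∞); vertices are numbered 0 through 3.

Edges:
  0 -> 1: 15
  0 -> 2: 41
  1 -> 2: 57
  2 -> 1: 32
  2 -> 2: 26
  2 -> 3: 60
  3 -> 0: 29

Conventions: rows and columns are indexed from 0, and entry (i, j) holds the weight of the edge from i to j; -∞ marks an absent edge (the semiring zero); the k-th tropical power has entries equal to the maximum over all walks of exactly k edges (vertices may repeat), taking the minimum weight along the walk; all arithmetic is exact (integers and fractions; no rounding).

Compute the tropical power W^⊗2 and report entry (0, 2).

W^⊗2:
  [-∞, 32, 26, 41]
  [-∞, 32, 26, 57]
  [29, 26, 32, 26]
  [-∞, 15, 29, -∞]
Key observation: the optimum is the walk 0->2->2, with weight 41 min 26 = 26.
Optimal value attained by: walk 0->2->2.
Answer: (W^⊗2)[0][2] = 26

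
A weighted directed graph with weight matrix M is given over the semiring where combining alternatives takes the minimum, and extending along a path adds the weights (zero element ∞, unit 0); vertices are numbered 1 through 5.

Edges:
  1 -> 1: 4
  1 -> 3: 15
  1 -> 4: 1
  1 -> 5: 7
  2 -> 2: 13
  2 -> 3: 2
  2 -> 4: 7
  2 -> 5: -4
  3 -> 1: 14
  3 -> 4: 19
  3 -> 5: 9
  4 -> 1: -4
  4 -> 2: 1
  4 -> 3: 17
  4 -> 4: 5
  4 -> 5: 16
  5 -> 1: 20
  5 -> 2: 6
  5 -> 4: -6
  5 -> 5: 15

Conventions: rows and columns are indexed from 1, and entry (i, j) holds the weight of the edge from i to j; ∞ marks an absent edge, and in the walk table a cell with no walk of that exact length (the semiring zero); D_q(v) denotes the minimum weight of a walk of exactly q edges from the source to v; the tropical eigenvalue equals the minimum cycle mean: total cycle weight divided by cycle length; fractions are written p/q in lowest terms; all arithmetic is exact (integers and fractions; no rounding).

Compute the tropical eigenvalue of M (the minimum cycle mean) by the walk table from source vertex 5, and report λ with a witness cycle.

q=0: [∞, ∞, ∞, ∞, 0]
q=1: [20, 6, ∞, -6, 15]
q=2: [-10, -5, 8, -1, 2]
q=3: [-6, 0, -3, -9, -9]
q=4: [-13, -8, 2, -15, -4]
q=5: [-19, -14, -6, -12, -12]
Optimal cycle mean attained by: cycle 2->5->4->2, total (-4) + (-6) + 1, length 3.
Answer: λ = -3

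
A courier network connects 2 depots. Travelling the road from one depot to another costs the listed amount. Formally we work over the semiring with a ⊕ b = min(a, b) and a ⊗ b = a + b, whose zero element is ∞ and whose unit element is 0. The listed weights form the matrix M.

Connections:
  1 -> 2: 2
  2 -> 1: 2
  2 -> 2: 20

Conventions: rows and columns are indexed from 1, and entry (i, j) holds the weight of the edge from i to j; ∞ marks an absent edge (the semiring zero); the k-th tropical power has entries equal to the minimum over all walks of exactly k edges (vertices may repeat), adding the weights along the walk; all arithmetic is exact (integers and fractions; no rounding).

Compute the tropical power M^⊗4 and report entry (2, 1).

M^⊗2:
  [4, 22]
  [22, 4]
M^⊗3:
  [24, 6]
  [6, 24]
M^⊗4:
  [8, 26]
  [26, 8]
Key observation: the optimum is the walk 2->1->2->2->1, with weight 2 + 2 + 20 + 2 = 26.
Optimal value attained by: walk 2->1->2->2->1.
Answer: (M^⊗4)[2][1] = 26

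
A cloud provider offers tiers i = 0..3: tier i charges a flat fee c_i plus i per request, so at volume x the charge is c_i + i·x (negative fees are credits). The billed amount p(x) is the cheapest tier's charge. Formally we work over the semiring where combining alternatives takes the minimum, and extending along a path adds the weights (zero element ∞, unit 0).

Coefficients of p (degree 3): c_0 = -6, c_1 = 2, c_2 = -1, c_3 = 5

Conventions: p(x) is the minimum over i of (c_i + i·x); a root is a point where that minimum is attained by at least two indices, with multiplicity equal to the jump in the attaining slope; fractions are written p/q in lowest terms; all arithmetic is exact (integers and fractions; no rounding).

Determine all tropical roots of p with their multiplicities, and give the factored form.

hull edge (i=0, c=-6) to (i=2, c=-1): slope 5/2, span 2
hull edge (i=2, c=-1) to (i=3, c=5): slope 6, span 1
Factored form: p(x) = 5 ⊗ (x ⊕ (-6)) ⊗ (x ⊕ (-5/2)) ⊗ (x ⊕ (-5/2))
Answer: roots = -6 (mult 1), -5/2 (mult 2)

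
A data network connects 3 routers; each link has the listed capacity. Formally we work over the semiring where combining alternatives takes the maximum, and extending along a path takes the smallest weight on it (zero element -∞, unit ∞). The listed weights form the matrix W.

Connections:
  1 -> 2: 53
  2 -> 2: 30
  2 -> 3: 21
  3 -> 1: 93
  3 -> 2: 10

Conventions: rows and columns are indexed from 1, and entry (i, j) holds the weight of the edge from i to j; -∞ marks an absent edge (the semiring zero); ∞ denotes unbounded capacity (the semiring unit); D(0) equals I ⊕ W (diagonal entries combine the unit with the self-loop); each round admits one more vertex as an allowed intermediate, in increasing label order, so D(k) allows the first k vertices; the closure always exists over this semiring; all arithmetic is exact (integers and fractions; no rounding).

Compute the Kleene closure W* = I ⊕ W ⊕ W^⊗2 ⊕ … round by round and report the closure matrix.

D(0):
  [∞, 53, -∞]
  [-∞, ∞, 21]
  [93, 10, ∞]
D(1):
  [∞, 53, -∞]
  [-∞, ∞, 21]
  [93, 53, ∞]
D(2):
  [∞, 53, 21]
  [-∞, ∞, 21]
  [93, 53, ∞]
D(3):
  [∞, 53, 21]
  [21, ∞, 21]
  [93, 53, ∞]
Answer: W* = [[∞, 53, 21], [21, ∞, 21], [93, 53, ∞]]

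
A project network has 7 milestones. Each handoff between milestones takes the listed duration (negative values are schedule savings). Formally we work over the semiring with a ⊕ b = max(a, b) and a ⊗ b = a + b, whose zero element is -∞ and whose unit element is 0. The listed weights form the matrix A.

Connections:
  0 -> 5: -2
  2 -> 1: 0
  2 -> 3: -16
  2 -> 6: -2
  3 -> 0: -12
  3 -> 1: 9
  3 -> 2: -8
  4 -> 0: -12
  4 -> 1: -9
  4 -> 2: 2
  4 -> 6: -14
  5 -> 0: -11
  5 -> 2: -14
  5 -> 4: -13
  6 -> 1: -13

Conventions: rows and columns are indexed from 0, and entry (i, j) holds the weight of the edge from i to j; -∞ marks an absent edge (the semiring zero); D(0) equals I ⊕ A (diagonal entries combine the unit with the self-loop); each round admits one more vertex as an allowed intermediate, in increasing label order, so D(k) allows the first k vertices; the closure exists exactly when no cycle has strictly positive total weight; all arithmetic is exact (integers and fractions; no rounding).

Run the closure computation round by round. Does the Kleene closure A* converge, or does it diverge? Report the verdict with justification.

D(0):
  [0, -∞, -∞, -∞, -∞, -2, -∞]
  [-∞, 0, -∞, -∞, -∞, -∞, -∞]
  [-∞, 0, 0, -16, -∞, -∞, -2]
  [-12, 9, -8, 0, -∞, -∞, -∞]
  [-12, -9, 2, -∞, 0, -∞, -14]
  [-11, -∞, -14, -∞, -13, 0, -∞]
  [-∞, -13, -∞, -∞, -∞, -∞, 0]
D(1):
  [0, -∞, -∞, -∞, -∞, -2, -∞]
  [-∞, 0, -∞, -∞, -∞, -∞, -∞]
  [-∞, 0, 0, -16, -∞, -∞, -2]
  [-12, 9, -8, 0, -∞, -14, -∞]
  [-12, -9, 2, -∞, 0, -14, -14]
  [-11, -∞, -14, -∞, -13, 0, -∞]
  [-∞, -13, -∞, -∞, -∞, -∞, 0]
D(2):
  [0, -∞, -∞, -∞, -∞, -2, -∞]
  [-∞, 0, -∞, -∞, -∞, -∞, -∞]
  [-∞, 0, 0, -16, -∞, -∞, -2]
  [-12, 9, -8, 0, -∞, -14, -∞]
  [-12, -9, 2, -∞, 0, -14, -14]
  [-11, -∞, -14, -∞, -13, 0, -∞]
  [-∞, -13, -∞, -∞, -∞, -∞, 0]
D(3):
  [0, -∞, -∞, -∞, -∞, -2, -∞]
  [-∞, 0, -∞, -∞, -∞, -∞, -∞]
  [-∞, 0, 0, -16, -∞, -∞, -2]
  [-12, 9, -8, 0, -∞, -14, -10]
  [-12, 2, 2, -14, 0, -14, 0]
  [-11, -14, -14, -30, -13, 0, -16]
  [-∞, -13, -∞, -∞, -∞, -∞, 0]
D(4):
  [0, -∞, -∞, -∞, -∞, -2, -∞]
  [-∞, 0, -∞, -∞, -∞, -∞, -∞]
  [-28, 0, 0, -16, -∞, -30, -2]
  [-12, 9, -8, 0, -∞, -14, -10]
  [-12, 2, 2, -14, 0, -14, 0]
  [-11, -14, -14, -30, -13, 0, -16]
  [-∞, -13, -∞, -∞, -∞, -∞, 0]
D(5):
  [0, -∞, -∞, -∞, -∞, -2, -∞]
  [-∞, 0, -∞, -∞, -∞, -∞, -∞]
  [-28, 0, 0, -16, -∞, -30, -2]
  [-12, 9, -8, 0, -∞, -14, -10]
  [-12, 2, 2, -14, 0, -14, 0]
  [-11, -11, -11, -27, -13, 0, -13]
  [-∞, -13, -∞, -∞, -∞, -∞, 0]
D(6):
  [0, -13, -13, -29, -15, -2, -15]
  [-∞, 0, -∞, -∞, -∞, -∞, -∞]
  [-28, 0, 0, -16, -43, -30, -2]
  [-12, 9, -8, 0, -27, -14, -10]
  [-12, 2, 2, -14, 0, -14, 0]
  [-11, -11, -11, -27, -13, 0, -13]
  [-∞, -13, -∞, -∞, -∞, -∞, 0]
D(7):
  [0, -13, -13, -29, -15, -2, -15]
  [-∞, 0, -∞, -∞, -∞, -∞, -∞]
  [-28, 0, 0, -16, -43, -30, -2]
  [-12, 9, -8, 0, -27, -14, -10]
  [-12, 2, 2, -14, 0, -14, 0]
  [-11, -11, -11, -27, -13, 0, -13]
  [-∞, -13, -∞, -∞, -∞, -∞, 0]
Key observation: every diagonal entry stays at the unit through all rounds, so no improving cycle exists.
Answer: CONVERGES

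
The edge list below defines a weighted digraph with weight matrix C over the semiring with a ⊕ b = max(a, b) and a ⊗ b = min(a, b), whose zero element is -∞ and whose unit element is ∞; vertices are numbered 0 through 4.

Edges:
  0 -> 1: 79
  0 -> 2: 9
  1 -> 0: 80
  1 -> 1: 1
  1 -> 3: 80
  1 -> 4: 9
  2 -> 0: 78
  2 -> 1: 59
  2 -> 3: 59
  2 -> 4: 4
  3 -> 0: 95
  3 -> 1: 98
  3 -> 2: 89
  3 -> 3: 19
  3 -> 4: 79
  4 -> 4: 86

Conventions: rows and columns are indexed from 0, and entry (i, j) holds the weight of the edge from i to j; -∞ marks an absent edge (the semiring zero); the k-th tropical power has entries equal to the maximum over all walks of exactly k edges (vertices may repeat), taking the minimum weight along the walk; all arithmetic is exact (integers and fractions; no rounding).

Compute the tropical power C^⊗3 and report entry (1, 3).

C^⊗2:
  [79, 9, -∞, 79, 9]
  [80, 80, 80, 19, 79]
  [59, 78, 59, 59, 59]
  [80, 79, 19, 80, 79]
  [-∞, -∞, -∞, -∞, 86]
C^⊗3:
  [79, 79, 79, 19, 79]
  [80, 79, 19, 80, 79]
  [78, 59, 59, 78, 59]
  [80, 80, 80, 79, 79]
  [-∞, -∞, -∞, -∞, 86]
Key observation: the optimum is the walk 1->3->1->3, with weight 80 min 98 min 80 = 80.
Optimal value attained by: walk 1->3->1->3.
Answer: (C^⊗3)[1][3] = 80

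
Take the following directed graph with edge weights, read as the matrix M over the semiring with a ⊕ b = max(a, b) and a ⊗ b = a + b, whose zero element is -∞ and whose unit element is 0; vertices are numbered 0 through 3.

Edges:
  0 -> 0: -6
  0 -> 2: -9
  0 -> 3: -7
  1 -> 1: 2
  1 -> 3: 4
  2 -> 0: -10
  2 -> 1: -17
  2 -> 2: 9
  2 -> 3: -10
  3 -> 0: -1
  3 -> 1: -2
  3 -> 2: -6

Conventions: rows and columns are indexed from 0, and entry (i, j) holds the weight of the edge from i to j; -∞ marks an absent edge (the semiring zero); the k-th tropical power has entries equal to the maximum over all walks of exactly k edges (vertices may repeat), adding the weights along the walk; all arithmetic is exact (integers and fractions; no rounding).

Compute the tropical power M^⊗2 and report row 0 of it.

M^⊗2:
  [-8, -9, 0, -13]
  [3, 4, -2, 6]
  [-1, -8, 18, -1]
  [-7, 0, 3, 2]
Answer: row 0 of M^⊗2 = [-8, -9, 0, -13]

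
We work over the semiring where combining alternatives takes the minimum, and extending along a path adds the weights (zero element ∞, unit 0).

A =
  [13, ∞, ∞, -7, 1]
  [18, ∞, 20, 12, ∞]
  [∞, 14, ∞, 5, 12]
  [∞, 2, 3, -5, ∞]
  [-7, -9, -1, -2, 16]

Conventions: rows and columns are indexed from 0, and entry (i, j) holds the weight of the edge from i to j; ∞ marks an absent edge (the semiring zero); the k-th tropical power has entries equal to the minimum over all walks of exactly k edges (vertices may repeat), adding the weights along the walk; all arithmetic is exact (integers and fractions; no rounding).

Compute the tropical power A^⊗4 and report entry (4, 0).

A^⊗2:
  [-6, -8, -4, -12, 14]
  [31, 14, 15, 7, 19]
  [5, 3, 8, 0, 28]
  [20, -3, -2, -10, 15]
  [6, 0, 1, -14, -6]
A^⊗3:
  [7, -10, -9, -17, -5]
  [12, 9, 10, 2, 27]
  [18, 2, 3, -5, 6]
  [8, -8, -7, -15, 10]
  [-13, -15, -11, -19, 7]
A^⊗4:
  [-12, -15, -14, -22, 3]
  [20, 4, 5, -3, 13]
  [-1, -3, -2, -10, 15]
  [3, -13, -12, -20, 5]
  [0, -17, -16, -24, -12]
Key observation: the optimum is the walk 4->0->0->4->0, with weight (-7) + 13 + 1 + (-7) = 0.
Optimal value attained by: walk 4->0->0->4->0.
Answer: (A^⊗4)[4][0] = 0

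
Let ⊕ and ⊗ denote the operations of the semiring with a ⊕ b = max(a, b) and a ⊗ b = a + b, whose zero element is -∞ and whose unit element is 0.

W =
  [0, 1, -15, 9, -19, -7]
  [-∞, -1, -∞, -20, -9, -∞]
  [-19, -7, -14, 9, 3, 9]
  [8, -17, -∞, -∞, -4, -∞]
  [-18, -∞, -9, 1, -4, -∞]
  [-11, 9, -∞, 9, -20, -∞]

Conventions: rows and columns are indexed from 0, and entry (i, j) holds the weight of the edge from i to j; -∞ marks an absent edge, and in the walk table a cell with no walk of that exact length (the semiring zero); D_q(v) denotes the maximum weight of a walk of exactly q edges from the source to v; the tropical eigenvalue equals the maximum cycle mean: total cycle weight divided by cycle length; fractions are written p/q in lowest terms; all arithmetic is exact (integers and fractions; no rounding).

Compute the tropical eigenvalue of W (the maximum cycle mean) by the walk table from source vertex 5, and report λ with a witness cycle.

q=0: [-∞, -∞, -∞, -∞, -∞, 0]
q=1: [-11, 9, -∞, 9, -20, -∞]
q=2: [17, 8, -26, -2, 5, -18]
q=3: [17, 18, 2, 26, 1, 10]
q=4: [34, 19, 2, 26, 22, 11]
q=5: [34, 35, 19, 43, 22, 27]
q=6: [51, 36, 19, 43, 39, 28]
Optimal cycle mean attained by: cycle 0->3->0, total 9 + 8, length 2.
Answer: λ = 17/2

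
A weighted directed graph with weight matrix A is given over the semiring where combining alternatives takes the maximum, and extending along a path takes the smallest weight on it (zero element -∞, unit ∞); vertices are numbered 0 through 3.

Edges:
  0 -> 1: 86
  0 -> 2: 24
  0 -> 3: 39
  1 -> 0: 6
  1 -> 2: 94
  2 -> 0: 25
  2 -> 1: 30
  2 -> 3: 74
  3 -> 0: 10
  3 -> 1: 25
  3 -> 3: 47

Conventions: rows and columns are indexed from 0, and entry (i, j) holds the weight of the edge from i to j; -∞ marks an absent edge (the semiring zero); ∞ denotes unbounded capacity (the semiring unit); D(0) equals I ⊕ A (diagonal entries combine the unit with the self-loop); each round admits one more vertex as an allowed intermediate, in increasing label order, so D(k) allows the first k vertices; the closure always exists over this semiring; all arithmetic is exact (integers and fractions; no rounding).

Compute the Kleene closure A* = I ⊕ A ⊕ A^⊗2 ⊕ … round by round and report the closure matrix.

D(0):
  [∞, 86, 24, 39]
  [6, ∞, 94, -∞]
  [25, 30, ∞, 74]
  [10, 25, -∞, ∞]
D(1):
  [∞, 86, 24, 39]
  [6, ∞, 94, 6]
  [25, 30, ∞, 74]
  [10, 25, 10, ∞]
D(2):
  [∞, 86, 86, 39]
  [6, ∞, 94, 6]
  [25, 30, ∞, 74]
  [10, 25, 25, ∞]
D(3):
  [∞, 86, 86, 74]
  [25, ∞, 94, 74]
  [25, 30, ∞, 74]
  [25, 25, 25, ∞]
D(4):
  [∞, 86, 86, 74]
  [25, ∞, 94, 74]
  [25, 30, ∞, 74]
  [25, 25, 25, ∞]
Answer: A* = [[∞, 86, 86, 74], [25, ∞, 94, 74], [25, 30, ∞, 74], [25, 25, 25, ∞]]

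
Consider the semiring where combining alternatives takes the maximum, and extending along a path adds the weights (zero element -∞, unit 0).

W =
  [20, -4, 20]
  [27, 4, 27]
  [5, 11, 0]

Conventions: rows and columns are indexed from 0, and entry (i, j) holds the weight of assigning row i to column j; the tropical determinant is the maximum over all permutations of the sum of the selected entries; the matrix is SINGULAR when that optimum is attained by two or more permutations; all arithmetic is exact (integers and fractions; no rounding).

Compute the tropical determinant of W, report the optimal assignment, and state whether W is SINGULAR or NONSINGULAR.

σ = (0, 1, 2): 20 + 4 + 0 = 24
σ = (0, 2, 1): 20 + 27 + 11 = 58
σ = (1, 0, 2): (-4) + 27 + 0 = 23
σ = (1, 2, 0): (-4) + 27 + 5 = 28
σ = (2, 0, 1): 20 + 27 + 11 = 58
σ = (2, 1, 0): 20 + 4 + 5 = 29
Optimal value attained by: σ = (0, 2, 1).
Answer: det⊕(W) = 58; verdict: SINGULAR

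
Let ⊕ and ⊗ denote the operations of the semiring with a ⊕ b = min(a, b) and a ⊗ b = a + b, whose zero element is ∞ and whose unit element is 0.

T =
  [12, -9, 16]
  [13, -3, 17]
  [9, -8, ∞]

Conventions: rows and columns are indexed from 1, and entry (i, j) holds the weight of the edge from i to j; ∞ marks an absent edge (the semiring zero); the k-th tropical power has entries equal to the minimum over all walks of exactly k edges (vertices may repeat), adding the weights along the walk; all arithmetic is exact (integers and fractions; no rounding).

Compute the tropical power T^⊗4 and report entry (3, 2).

T^⊗2:
  [4, -12, 8]
  [10, -6, 14]
  [5, -11, 9]
T^⊗3:
  [1, -15, 5]
  [7, -9, 11]
  [2, -14, 6]
T^⊗4:
  [-2, -18, 2]
  [4, -12, 8]
  [-1, -17, 3]
Key observation: the optimum is the walk 3->2->2->2->2, with weight (-8) + (-3) + (-3) + (-3) = -17.
Optimal value attained by: walk 3->2->2->2->2.
Answer: (T^⊗4)[3][2] = -17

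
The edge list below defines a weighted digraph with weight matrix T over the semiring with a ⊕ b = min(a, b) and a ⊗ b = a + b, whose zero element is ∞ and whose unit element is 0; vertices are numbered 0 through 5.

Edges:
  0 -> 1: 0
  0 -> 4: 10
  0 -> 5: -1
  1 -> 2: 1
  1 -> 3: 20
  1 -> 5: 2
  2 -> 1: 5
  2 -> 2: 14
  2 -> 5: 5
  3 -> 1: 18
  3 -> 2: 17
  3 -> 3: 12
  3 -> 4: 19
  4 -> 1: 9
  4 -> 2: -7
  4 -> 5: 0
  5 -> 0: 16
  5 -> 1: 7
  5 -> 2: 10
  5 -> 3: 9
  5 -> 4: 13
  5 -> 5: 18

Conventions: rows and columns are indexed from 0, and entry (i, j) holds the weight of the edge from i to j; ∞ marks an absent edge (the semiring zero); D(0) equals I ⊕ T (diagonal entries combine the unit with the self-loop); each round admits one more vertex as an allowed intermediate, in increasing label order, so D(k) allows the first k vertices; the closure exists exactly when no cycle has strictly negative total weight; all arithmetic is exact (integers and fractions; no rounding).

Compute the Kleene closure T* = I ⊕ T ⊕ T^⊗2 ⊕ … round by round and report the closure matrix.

D(0):
  [0, 0, ∞, ∞, 10, -1]
  [∞, 0, 1, 20, ∞, 2]
  [∞, 5, 0, ∞, ∞, 5]
  [∞, 18, 17, 0, 19, ∞]
  [∞, 9, -7, ∞, 0, 0]
  [16, 7, 10, 9, 13, 0]
D(1):
  [0, 0, ∞, ∞, 10, -1]
  [∞, 0, 1, 20, ∞, 2]
  [∞, 5, 0, ∞, ∞, 5]
  [∞, 18, 17, 0, 19, ∞]
  [∞, 9, -7, ∞, 0, 0]
  [16, 7, 10, 9, 13, 0]
D(2):
  [0, 0, 1, 20, 10, -1]
  [∞, 0, 1, 20, ∞, 2]
  [∞, 5, 0, 25, ∞, 5]
  [∞, 18, 17, 0, 19, 20]
  [∞, 9, -7, 29, 0, 0]
  [16, 7, 8, 9, 13, 0]
D(3):
  [0, 0, 1, 20, 10, -1]
  [∞, 0, 1, 20, ∞, 2]
  [∞, 5, 0, 25, ∞, 5]
  [∞, 18, 17, 0, 19, 20]
  [∞, -2, -7, 18, 0, -2]
  [16, 7, 8, 9, 13, 0]
D(4):
  [0, 0, 1, 20, 10, -1]
  [∞, 0, 1, 20, 39, 2]
  [∞, 5, 0, 25, 44, 5]
  [∞, 18, 17, 0, 19, 20]
  [∞, -2, -7, 18, 0, -2]
  [16, 7, 8, 9, 13, 0]
D(5):
  [0, 0, 1, 20, 10, -1]
  [∞, 0, 1, 20, 39, 2]
  [∞, 5, 0, 25, 44, 5]
  [∞, 17, 12, 0, 19, 17]
  [∞, -2, -7, 18, 0, -2]
  [16, 7, 6, 9, 13, 0]
D(6):
  [0, 0, 1, 8, 10, -1]
  [18, 0, 1, 11, 15, 2]
  [21, 5, 0, 14, 18, 5]
  [33, 17, 12, 0, 19, 17]
  [14, -2, -7, 7, 0, -2]
  [16, 7, 6, 9, 13, 0]
Answer: T* = [[0, 0, 1, 8, 10, -1], [18, 0, 1, 11, 15, 2], [21, 5, 0, 14, 18, 5], [33, 17, 12, 0, 19, 17], [14, -2, -7, 7, 0, -2], [16, 7, 6, 9, 13, 0]]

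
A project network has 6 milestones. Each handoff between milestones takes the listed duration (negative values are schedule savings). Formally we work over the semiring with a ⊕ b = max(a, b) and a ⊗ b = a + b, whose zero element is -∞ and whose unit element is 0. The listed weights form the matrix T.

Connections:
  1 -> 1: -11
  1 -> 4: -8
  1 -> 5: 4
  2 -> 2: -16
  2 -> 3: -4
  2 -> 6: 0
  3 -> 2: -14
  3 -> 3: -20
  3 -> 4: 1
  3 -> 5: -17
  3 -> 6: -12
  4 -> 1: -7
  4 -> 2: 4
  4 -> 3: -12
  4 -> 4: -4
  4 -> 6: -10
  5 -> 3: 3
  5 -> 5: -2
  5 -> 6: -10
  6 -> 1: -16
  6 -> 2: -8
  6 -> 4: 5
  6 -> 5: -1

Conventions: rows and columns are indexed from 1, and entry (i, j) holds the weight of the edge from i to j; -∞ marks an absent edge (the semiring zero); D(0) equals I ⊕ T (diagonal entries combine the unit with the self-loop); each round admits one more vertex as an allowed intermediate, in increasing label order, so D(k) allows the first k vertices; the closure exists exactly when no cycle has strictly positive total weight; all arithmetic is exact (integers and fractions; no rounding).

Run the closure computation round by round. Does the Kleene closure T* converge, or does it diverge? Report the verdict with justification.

D(0):
  [0, -∞, -∞, -8, 4, -∞]
  [-∞, 0, -4, -∞, -∞, 0]
  [-∞, -14, 0, 1, -17, -12]
  [-7, 4, -12, 0, -∞, -10]
  [-∞, -∞, 3, -∞, 0, -10]
  [-16, -8, -∞, 5, -1, 0]
D(1):
  [0, -∞, -∞, -8, 4, -∞]
  [-∞, 0, -4, -∞, -∞, 0]
  [-∞, -14, 0, 1, -17, -12]
  [-7, 4, -12, 0, -3, -10]
  [-∞, -∞, 3, -∞, 0, -10]
  [-16, -8, -∞, 5, -1, 0]
D(2):
  [0, -∞, -∞, -8, 4, -∞]
  [-∞, 0, -4, -∞, -∞, 0]
  [-∞, -14, 0, 1, -17, -12]
  [-7, 4, 0, 0, -3, 4]
  [-∞, -∞, 3, -∞, 0, -10]
  [-16, -8, -12, 5, -1, 0]
Detection: at round 3, diagonal entry (4, 4) turns strictly positive.
Key observation: the cycle 4->2->3->4 has total weight 4 + (-4) + 1, which is strictly positive.
Answer: DIVERGES — positive cycle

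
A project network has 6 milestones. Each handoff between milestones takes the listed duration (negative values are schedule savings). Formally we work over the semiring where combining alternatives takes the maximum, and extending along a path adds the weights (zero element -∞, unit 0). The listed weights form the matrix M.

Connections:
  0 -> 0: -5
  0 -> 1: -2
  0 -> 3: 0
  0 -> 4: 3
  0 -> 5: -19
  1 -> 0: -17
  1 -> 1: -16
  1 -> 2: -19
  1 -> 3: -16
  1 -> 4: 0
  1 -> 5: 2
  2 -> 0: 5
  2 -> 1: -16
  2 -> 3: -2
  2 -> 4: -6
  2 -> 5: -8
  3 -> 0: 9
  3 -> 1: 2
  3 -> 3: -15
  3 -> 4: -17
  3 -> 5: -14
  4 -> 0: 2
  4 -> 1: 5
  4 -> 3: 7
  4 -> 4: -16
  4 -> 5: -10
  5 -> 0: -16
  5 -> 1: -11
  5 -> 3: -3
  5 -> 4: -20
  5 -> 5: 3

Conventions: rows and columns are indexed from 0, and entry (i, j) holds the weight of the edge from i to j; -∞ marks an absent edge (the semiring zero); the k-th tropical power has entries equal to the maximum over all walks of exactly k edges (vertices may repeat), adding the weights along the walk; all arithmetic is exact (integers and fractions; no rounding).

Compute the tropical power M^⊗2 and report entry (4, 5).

M^⊗2:
  [9, 8, -21, 10, -2, 0]
  [2, 5, -35, 7, -14, 5]
  [7, 3, -35, 5, 8, -5]
  [4, 7, -17, 9, 12, 4]
  [16, 9, -14, 2, 5, 7]
  [6, -1, -30, 0, -11, 6]
Key observation: the optimum is the walk 4->1->5, with weight 5 + 2 = 7.
Optimal value attained by: walk 4->1->5.
Answer: (M^⊗2)[4][5] = 7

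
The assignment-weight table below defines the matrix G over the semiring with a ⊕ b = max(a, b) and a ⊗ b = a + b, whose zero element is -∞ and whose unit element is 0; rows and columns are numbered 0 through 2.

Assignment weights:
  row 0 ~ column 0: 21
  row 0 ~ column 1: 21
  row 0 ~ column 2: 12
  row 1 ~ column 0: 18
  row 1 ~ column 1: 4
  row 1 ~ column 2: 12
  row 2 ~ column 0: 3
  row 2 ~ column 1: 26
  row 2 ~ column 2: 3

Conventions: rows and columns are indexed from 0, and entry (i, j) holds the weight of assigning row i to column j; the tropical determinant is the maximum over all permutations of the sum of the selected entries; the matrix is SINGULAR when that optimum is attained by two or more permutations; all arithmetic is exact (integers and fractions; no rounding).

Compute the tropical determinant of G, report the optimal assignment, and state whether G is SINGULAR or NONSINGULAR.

σ = (0, 1, 2): 21 + 4 + 3 = 28
σ = (0, 2, 1): 21 + 12 + 26 = 59
σ = (1, 0, 2): 21 + 18 + 3 = 42
σ = (1, 2, 0): 21 + 12 + 3 = 36
σ = (2, 0, 1): 12 + 18 + 26 = 56
σ = (2, 1, 0): 12 + 4 + 3 = 19
Optimal value attained by: σ = (0, 2, 1).
Answer: det⊕(G) = 59; verdict: NONSINGULAR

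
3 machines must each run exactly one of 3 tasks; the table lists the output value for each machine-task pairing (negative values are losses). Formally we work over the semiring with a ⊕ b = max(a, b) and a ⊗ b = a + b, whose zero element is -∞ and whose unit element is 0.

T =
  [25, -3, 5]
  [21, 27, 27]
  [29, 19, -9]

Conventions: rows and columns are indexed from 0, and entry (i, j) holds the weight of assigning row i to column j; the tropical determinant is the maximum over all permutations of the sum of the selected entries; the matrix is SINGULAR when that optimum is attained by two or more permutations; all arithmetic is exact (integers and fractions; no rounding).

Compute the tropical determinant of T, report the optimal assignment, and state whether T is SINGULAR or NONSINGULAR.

σ = (0, 1, 2): 25 + 27 + (-9) = 43
σ = (0, 2, 1): 25 + 27 + 19 = 71
σ = (1, 0, 2): (-3) + 21 + (-9) = 9
σ = (1, 2, 0): (-3) + 27 + 29 = 53
σ = (2, 0, 1): 5 + 21 + 19 = 45
σ = (2, 1, 0): 5 + 27 + 29 = 61
Optimal value attained by: σ = (0, 2, 1).
Answer: det⊕(T) = 71; verdict: NONSINGULAR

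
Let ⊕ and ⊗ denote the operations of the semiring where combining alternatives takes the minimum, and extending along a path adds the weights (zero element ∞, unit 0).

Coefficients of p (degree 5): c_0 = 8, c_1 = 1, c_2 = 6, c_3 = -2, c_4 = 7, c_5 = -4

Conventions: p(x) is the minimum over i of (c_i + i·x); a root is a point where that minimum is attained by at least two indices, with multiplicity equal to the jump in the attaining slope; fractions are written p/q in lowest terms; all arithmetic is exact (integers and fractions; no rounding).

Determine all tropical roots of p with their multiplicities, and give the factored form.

hull edge (i=0, c=8) to (i=1, c=1): slope -7, span 1
hull edge (i=1, c=1) to (i=3, c=-2): slope -3/2, span 2
hull edge (i=3, c=-2) to (i=5, c=-4): slope -1, span 2
Factored form: p(x) = -4 ⊗ (x ⊕ 1) ⊗ (x ⊕ 1) ⊗ (x ⊕ 3/2) ⊗ (x ⊕ 3/2) ⊗ (x ⊕ 7)
Answer: roots = 1 (mult 2), 3/2 (mult 2), 7 (mult 1)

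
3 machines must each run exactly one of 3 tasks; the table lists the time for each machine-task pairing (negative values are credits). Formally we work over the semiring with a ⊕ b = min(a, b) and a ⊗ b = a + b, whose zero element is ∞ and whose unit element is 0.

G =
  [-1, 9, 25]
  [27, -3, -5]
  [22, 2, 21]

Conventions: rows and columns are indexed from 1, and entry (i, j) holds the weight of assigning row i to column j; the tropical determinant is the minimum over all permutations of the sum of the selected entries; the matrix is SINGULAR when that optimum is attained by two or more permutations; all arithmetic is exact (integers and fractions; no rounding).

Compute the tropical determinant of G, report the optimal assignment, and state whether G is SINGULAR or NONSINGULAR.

σ = (1, 2, 3): (-1) + (-3) + 21 = 17
σ = (1, 3, 2): (-1) + (-5) + 2 = -4
σ = (2, 1, 3): 9 + 27 + 21 = 57
σ = (2, 3, 1): 9 + (-5) + 22 = 26
σ = (3, 1, 2): 25 + 27 + 2 = 54
σ = (3, 2, 1): 25 + (-3) + 22 = 44
Optimal value attained by: σ = (1, 3, 2).
Answer: det⊕(G) = -4; verdict: NONSINGULAR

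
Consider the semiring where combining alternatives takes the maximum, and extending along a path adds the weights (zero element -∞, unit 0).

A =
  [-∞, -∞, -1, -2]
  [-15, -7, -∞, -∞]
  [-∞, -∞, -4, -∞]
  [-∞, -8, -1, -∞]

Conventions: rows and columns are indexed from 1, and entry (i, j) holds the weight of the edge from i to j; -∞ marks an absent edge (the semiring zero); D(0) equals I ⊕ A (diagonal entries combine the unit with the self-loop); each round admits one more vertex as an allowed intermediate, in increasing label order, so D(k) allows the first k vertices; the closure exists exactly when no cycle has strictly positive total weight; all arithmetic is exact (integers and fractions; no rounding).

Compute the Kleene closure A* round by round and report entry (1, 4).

D(0):
  [0, -∞, -1, -2]
  [-15, 0, -∞, -∞]
  [-∞, -∞, 0, -∞]
  [-∞, -8, -1, 0]
D(1):
  [0, -∞, -1, -2]
  [-15, 0, -16, -17]
  [-∞, -∞, 0, -∞]
  [-∞, -8, -1, 0]
D(2):
  [0, -∞, -1, -2]
  [-15, 0, -16, -17]
  [-∞, -∞, 0, -∞]
  [-23, -8, -1, 0]
D(3):
  [0, -∞, -1, -2]
  [-15, 0, -16, -17]
  [-∞, -∞, 0, -∞]
  [-23, -8, -1, 0]
D(4):
  [0, -10, -1, -2]
  [-15, 0, -16, -17]
  [-∞, -∞, 0, -∞]
  [-23, -8, -1, 0]
Answer: A*[1][4] = -2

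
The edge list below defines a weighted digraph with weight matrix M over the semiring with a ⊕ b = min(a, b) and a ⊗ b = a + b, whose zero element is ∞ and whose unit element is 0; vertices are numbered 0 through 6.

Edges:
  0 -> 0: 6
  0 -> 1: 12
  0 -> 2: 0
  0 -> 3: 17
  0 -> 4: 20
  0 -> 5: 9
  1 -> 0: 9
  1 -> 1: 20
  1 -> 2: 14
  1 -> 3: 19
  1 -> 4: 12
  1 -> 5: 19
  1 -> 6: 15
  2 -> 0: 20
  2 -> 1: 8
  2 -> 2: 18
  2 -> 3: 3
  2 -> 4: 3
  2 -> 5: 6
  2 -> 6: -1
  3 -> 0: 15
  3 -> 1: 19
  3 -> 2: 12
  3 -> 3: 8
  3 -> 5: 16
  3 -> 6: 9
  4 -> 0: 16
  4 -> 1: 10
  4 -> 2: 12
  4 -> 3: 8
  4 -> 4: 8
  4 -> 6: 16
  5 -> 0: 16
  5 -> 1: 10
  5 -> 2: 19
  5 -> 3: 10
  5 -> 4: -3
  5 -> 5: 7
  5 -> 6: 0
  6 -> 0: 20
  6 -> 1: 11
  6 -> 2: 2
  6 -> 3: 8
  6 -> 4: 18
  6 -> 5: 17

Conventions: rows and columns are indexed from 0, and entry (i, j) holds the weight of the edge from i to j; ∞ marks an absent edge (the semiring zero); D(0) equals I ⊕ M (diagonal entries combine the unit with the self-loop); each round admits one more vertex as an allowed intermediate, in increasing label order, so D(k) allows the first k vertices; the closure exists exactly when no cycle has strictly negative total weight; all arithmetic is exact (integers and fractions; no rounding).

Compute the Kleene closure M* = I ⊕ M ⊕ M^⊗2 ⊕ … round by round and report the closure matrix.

D(0):
  [0, 12, 0, 17, 20, 9, ∞]
  [9, 0, 14, 19, 12, 19, 15]
  [20, 8, 0, 3, 3, 6, -1]
  [15, 19, 12, 0, ∞, 16, 9]
  [16, 10, 12, 8, 0, ∞, 16]
  [16, 10, 19, 10, -3, 0, 0]
  [20, 11, 2, 8, 18, 17, 0]
D(1):
  [0, 12, 0, 17, 20, 9, ∞]
  [9, 0, 9, 19, 12, 18, 15]
  [20, 8, 0, 3, 3, 6, -1]
  [15, 19, 12, 0, 35, 16, 9]
  [16, 10, 12, 8, 0, 25, 16]
  [16, 10, 16, 10, -3, 0, 0]
  [20, 11, 2, 8, 18, 17, 0]
D(2):
  [0, 12, 0, 17, 20, 9, 27]
  [9, 0, 9, 19, 12, 18, 15]
  [17, 8, 0, 3, 3, 6, -1]
  [15, 19, 12, 0, 31, 16, 9]
  [16, 10, 12, 8, 0, 25, 16]
  [16, 10, 16, 10, -3, 0, 0]
  [20, 11, 2, 8, 18, 17, 0]
D(3):
  [0, 8, 0, 3, 3, 6, -1]
  [9, 0, 9, 12, 12, 15, 8]
  [17, 8, 0, 3, 3, 6, -1]
  [15, 19, 12, 0, 15, 16, 9]
  [16, 10, 12, 8, 0, 18, 11]
  [16, 10, 16, 10, -3, 0, 0]
  [19, 10, 2, 5, 5, 8, 0]
D(4):
  [0, 8, 0, 3, 3, 6, -1]
  [9, 0, 9, 12, 12, 15, 8]
  [17, 8, 0, 3, 3, 6, -1]
  [15, 19, 12, 0, 15, 16, 9]
  [16, 10, 12, 8, 0, 18, 11]
  [16, 10, 16, 10, -3, 0, 0]
  [19, 10, 2, 5, 5, 8, 0]
D(5):
  [0, 8, 0, 3, 3, 6, -1]
  [9, 0, 9, 12, 12, 15, 8]
  [17, 8, 0, 3, 3, 6, -1]
  [15, 19, 12, 0, 15, 16, 9]
  [16, 10, 12, 8, 0, 18, 11]
  [13, 7, 9, 5, -3, 0, 0]
  [19, 10, 2, 5, 5, 8, 0]
D(6):
  [0, 8, 0, 3, 3, 6, -1]
  [9, 0, 9, 12, 12, 15, 8]
  [17, 8, 0, 3, 3, 6, -1]
  [15, 19, 12, 0, 13, 16, 9]
  [16, 10, 12, 8, 0, 18, 11]
  [13, 7, 9, 5, -3, 0, 0]
  [19, 10, 2, 5, 5, 8, 0]
D(7):
  [0, 8, 0, 3, 3, 6, -1]
  [9, 0, 9, 12, 12, 15, 8]
  [17, 8, 0, 3, 3, 6, -1]
  [15, 19, 11, 0, 13, 16, 9]
  [16, 10, 12, 8, 0, 18, 11]
  [13, 7, 2, 5, -3, 0, 0]
  [19, 10, 2, 5, 5, 8, 0]
Answer: M* = [[0, 8, 0, 3, 3, 6, -1], [9, 0, 9, 12, 12, 15, 8], [17, 8, 0, 3, 3, 6, -1], [15, 19, 11, 0, 13, 16, 9], [16, 10, 12, 8, 0, 18, 11], [13, 7, 2, 5, -3, 0, 0], [19, 10, 2, 5, 5, 8, 0]]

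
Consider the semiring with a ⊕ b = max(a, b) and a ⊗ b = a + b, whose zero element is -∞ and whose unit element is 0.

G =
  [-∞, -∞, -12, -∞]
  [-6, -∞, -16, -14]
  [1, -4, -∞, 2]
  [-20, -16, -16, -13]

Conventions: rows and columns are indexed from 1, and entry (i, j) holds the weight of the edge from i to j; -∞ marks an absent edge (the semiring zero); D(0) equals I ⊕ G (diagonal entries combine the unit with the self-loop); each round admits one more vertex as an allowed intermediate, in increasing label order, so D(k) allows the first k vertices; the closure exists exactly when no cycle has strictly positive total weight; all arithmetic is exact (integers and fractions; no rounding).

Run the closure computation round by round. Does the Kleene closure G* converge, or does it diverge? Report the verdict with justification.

D(0):
  [0, -∞, -12, -∞]
  [-6, 0, -16, -14]
  [1, -4, 0, 2]
  [-20, -16, -16, 0]
D(1):
  [0, -∞, -12, -∞]
  [-6, 0, -16, -14]
  [1, -4, 0, 2]
  [-20, -16, -16, 0]
D(2):
  [0, -∞, -12, -∞]
  [-6, 0, -16, -14]
  [1, -4, 0, 2]
  [-20, -16, -16, 0]
D(3):
  [0, -16, -12, -10]
  [-6, 0, -16, -14]
  [1, -4, 0, 2]
  [-15, -16, -16, 0]
D(4):
  [0, -16, -12, -10]
  [-6, 0, -16, -14]
  [1, -4, 0, 2]
  [-15, -16, -16, 0]
Key observation: every diagonal entry stays at the unit through all rounds, so no improving cycle exists.
Answer: CONVERGES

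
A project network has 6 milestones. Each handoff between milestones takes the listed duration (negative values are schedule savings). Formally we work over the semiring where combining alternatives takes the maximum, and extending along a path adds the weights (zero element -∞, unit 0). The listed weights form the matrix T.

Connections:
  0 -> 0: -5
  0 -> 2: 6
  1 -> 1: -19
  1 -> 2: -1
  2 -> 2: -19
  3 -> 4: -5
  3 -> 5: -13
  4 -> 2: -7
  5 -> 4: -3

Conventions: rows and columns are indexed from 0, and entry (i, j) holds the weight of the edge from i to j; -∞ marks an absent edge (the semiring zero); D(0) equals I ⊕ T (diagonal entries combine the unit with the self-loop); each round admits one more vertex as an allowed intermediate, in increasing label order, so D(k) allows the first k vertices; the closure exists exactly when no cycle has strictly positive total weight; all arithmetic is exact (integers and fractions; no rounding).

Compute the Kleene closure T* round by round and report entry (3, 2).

D(0):
  [0, -∞, 6, -∞, -∞, -∞]
  [-∞, 0, -1, -∞, -∞, -∞]
  [-∞, -∞, 0, -∞, -∞, -∞]
  [-∞, -∞, -∞, 0, -5, -13]
  [-∞, -∞, -7, -∞, 0, -∞]
  [-∞, -∞, -∞, -∞, -3, 0]
D(1):
  [0, -∞, 6, -∞, -∞, -∞]
  [-∞, 0, -1, -∞, -∞, -∞]
  [-∞, -∞, 0, -∞, -∞, -∞]
  [-∞, -∞, -∞, 0, -5, -13]
  [-∞, -∞, -7, -∞, 0, -∞]
  [-∞, -∞, -∞, -∞, -3, 0]
D(2):
  [0, -∞, 6, -∞, -∞, -∞]
  [-∞, 0, -1, -∞, -∞, -∞]
  [-∞, -∞, 0, -∞, -∞, -∞]
  [-∞, -∞, -∞, 0, -5, -13]
  [-∞, -∞, -7, -∞, 0, -∞]
  [-∞, -∞, -∞, -∞, -3, 0]
D(3):
  [0, -∞, 6, -∞, -∞, -∞]
  [-∞, 0, -1, -∞, -∞, -∞]
  [-∞, -∞, 0, -∞, -∞, -∞]
  [-∞, -∞, -∞, 0, -5, -13]
  [-∞, -∞, -7, -∞, 0, -∞]
  [-∞, -∞, -∞, -∞, -3, 0]
D(4):
  [0, -∞, 6, -∞, -∞, -∞]
  [-∞, 0, -1, -∞, -∞, -∞]
  [-∞, -∞, 0, -∞, -∞, -∞]
  [-∞, -∞, -∞, 0, -5, -13]
  [-∞, -∞, -7, -∞, 0, -∞]
  [-∞, -∞, -∞, -∞, -3, 0]
D(5):
  [0, -∞, 6, -∞, -∞, -∞]
  [-∞, 0, -1, -∞, -∞, -∞]
  [-∞, -∞, 0, -∞, -∞, -∞]
  [-∞, -∞, -12, 0, -5, -13]
  [-∞, -∞, -7, -∞, 0, -∞]
  [-∞, -∞, -10, -∞, -3, 0]
D(6):
  [0, -∞, 6, -∞, -∞, -∞]
  [-∞, 0, -1, -∞, -∞, -∞]
  [-∞, -∞, 0, -∞, -∞, -∞]
  [-∞, -∞, -12, 0, -5, -13]
  [-∞, -∞, -7, -∞, 0, -∞]
  [-∞, -∞, -10, -∞, -3, 0]
Answer: T*[3][2] = -12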